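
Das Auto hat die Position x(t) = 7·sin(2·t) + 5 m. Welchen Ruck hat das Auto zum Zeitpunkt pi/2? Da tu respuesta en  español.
Partiendo de la posición x(t) = 7·sin(2·t) + 5, tomamos 3 derivadas. Tomando d/dt de x(t), encontramos v(t) = 14·cos(2·t). Tomando d/dt de v(t), encontramos a(t) = -28·sin(2·t). Tomando d/dt de a(t), encontramos j(t) = -56·cos(2·t). Usando j(t) = -56·cos(2·t) y sustituyendo t = pi/2, encontramos j = 56.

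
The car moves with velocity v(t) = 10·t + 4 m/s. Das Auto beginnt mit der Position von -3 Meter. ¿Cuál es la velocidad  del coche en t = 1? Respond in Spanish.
Tenemos la velocidad v(t) = 10·t + 4. Sustituyendo t = 1: v(1) = 14.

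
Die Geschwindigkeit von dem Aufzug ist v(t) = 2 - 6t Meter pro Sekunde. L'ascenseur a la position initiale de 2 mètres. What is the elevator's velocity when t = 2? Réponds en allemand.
Aus der Gleichung für die Geschwindigkeit v(t) = 2 - 6·t, setzen wir t = 2 ein und erhalten v = -10.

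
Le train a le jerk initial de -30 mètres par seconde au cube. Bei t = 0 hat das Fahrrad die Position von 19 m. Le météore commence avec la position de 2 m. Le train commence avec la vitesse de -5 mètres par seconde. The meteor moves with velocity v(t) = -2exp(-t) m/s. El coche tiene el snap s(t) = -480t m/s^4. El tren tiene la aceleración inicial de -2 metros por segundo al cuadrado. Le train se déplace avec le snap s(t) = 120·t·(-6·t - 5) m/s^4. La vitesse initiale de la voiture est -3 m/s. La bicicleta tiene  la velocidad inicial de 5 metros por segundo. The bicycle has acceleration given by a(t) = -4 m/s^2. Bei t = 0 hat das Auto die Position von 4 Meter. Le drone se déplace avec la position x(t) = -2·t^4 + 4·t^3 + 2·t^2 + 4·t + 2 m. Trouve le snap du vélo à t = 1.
En partant de l'accélération a(t) = -4, nous prenons 2 dérivées. En prenant d/dt de a(t), nous trouvons j(t) = 0. En prenant d/dt de j(t), nous trouvons s(t) = 0. Nous avons le snap s(t) = 0. En substituant t = 1: s(1) = 0.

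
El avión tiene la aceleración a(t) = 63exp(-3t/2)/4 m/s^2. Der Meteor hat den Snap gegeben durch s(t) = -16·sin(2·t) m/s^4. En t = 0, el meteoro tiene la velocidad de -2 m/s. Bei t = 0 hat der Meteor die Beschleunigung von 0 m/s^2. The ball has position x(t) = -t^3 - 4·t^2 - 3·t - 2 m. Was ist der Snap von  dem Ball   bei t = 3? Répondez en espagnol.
Partiendo de la posición x(t) = -t^3 - 4·t^2 - 3·t - 2, tomamos 4 derivadas. Derivando la posición, obtenemos la velocidad: v(t) = -3·t^2 - 8·t - 3. Derivando la velocidad, obtenemos la aceleración: a(t) = -6·t - 8. Tomando d/dt de a(t), encontramos j(t) = -6. La derivada de la sacudida da el snap: s(t) = 0. De la ecuación del snap s(t) = 0, sustituimos t = 3 para obtener s = 0.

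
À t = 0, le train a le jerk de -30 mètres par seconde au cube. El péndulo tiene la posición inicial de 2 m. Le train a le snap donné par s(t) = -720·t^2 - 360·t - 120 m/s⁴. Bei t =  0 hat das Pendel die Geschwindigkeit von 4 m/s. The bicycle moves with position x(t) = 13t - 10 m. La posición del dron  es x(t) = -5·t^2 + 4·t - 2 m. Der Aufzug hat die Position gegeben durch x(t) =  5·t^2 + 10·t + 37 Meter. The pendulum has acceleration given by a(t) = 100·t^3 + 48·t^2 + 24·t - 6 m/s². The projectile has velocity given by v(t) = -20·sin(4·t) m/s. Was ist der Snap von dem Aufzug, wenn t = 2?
Um dies zu lösen, müssen wir 4 Ableitungen unserer Gleichung für die Position x(t) = 5·t^2 + 10·t + 37 nehmen. Die Ableitung von der Position ergibt die Geschwindigkeit: v(t) = 10·t + 10. Durch Ableiten von der Geschwindigkeit erhalten wir die Beschleunigung: a(t) = 10. Die Ableitung von der Beschleunigung ergibt den Ruck: j(t) = 0. Die Ableitung von dem Ruck ergibt den Snap: s(t) = 0. Mit s(t) = 0 und Einsetzen von t = 2, finden wir s = 0.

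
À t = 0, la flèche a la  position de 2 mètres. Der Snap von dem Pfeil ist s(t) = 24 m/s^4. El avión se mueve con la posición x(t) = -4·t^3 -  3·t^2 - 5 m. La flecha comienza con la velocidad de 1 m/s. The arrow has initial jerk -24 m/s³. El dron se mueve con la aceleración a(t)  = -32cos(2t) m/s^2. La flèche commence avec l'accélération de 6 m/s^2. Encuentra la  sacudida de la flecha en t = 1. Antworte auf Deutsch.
Um dies zu lösen, müssen wir 1 Stammfunktion unserer Gleichung für den Snap s(t) = 24 finden. Die Stammfunktion von dem Snap ist der Ruck. Mit j(0) = -24 erhalten wir j(t) = 24·t - 24. Wir haben den Ruck j(t) = 24·t - 24. Durch Einsetzen von t = 1: j(1) = 0.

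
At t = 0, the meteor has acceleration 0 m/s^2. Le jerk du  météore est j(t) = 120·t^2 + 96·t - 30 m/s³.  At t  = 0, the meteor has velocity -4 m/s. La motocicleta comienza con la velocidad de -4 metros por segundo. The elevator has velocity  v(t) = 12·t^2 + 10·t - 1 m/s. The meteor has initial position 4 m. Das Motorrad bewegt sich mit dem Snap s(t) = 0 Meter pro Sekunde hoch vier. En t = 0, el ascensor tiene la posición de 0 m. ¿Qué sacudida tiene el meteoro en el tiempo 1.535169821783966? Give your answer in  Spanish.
Tenemos la sacudida j(t) = 120·t^2 + 96·t - 30. Sustituyendo t = 1.535169821783966: j(1.535169821783966) = 400.185868697206.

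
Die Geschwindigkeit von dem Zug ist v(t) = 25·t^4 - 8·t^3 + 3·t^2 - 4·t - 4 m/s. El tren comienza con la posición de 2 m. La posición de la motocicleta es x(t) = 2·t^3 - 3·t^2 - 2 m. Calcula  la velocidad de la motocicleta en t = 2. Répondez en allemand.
Wir müssen unsere Gleichung für die Position x(t) = 2·t^3 - 3·t^2 - 2 1-mal ableiten. Mit d/dt von x(t) finden wir v(t) = 6·t^2 - 6·t. Aus der Gleichung für die Geschwindigkeit v(t) = 6·t^2 - 6·t, setzen wir t = 2 ein und erhalten v = 12.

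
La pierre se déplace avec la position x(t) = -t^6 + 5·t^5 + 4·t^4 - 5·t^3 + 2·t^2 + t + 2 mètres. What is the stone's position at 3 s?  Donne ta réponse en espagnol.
De la ecuación de la posición x(t) = -t^6 + 5·t^5 + 4·t^4 - 5·t^3 + 2·t^2 + t + 2, sustituimos t = 3 para obtener x = 698.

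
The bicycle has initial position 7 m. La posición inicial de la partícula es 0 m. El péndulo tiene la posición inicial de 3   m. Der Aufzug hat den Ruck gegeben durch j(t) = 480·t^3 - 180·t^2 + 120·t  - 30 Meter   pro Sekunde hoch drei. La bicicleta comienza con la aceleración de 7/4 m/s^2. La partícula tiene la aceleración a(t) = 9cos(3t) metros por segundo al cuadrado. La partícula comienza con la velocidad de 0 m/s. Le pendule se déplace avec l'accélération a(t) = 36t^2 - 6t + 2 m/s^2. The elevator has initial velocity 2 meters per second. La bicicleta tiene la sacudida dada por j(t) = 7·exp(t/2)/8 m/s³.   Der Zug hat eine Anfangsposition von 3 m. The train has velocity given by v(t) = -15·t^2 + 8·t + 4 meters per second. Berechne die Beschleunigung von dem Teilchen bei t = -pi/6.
Mit a(t) = 9·cos(3·t) und Einsetzen von t = -pi/6, finden wir a = 0.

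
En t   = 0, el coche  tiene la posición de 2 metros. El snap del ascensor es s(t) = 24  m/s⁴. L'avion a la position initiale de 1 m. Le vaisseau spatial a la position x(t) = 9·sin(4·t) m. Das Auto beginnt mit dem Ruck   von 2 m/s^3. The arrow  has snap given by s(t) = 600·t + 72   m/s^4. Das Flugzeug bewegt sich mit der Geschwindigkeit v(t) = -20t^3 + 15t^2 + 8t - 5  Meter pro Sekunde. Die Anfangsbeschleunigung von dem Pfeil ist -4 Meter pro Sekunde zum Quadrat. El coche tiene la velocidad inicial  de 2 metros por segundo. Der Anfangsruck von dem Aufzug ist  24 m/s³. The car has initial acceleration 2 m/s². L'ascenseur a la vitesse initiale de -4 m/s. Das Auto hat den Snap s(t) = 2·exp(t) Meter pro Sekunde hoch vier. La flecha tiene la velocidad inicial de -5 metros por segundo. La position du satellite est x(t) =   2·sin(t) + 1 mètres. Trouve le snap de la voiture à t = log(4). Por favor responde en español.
Usando s(t) = 2·exp(t) y sustituyendo t = log(4), encontramos s = 8.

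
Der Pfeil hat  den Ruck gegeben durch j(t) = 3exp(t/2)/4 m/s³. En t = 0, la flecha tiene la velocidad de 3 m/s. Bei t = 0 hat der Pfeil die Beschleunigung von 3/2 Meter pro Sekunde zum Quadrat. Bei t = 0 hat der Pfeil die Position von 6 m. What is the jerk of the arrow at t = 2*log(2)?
Using j(t) = 3·exp(t/2)/4 and substituting t = 2*log(2), we find j = 3/2.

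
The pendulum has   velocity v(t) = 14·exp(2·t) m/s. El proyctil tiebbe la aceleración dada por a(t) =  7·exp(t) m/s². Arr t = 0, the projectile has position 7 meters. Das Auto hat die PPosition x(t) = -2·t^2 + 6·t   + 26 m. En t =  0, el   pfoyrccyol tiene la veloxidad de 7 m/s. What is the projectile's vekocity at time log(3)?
We must find the integral of our acceleration equation a(t) = 7·exp(t) 1 time. The antiderivative of acceleration is velocity. Using v(0) = 7, we get v(t) = 7·exp(t). From the given velocity equation v(t) = 7·exp(t), we substitute t = log(3) to get v = 21.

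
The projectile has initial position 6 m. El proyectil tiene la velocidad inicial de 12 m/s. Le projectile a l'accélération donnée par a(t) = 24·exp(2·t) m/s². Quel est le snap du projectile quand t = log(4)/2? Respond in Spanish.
Partiendo de la aceleración a(t) = 24·exp(2·t), tomamos 2 derivadas. Tomando d/dt de a(t), encontramos j(t) = 48·exp(2·t). La derivada de la sacudida da el snap: s(t) = 96·exp(2·t). Usando s(t) = 96·exp(2·t) y sustituyendo t = log(4)/2, encontramos s = 384.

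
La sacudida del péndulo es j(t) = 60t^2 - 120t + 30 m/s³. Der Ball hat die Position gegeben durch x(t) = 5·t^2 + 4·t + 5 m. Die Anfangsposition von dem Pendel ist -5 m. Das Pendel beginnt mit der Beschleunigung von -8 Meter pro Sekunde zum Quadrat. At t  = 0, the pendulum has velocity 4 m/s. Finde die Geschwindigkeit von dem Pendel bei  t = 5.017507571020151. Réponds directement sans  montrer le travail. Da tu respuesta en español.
La velocidad en t = 5.017507571020151 es v = 984.136605376488.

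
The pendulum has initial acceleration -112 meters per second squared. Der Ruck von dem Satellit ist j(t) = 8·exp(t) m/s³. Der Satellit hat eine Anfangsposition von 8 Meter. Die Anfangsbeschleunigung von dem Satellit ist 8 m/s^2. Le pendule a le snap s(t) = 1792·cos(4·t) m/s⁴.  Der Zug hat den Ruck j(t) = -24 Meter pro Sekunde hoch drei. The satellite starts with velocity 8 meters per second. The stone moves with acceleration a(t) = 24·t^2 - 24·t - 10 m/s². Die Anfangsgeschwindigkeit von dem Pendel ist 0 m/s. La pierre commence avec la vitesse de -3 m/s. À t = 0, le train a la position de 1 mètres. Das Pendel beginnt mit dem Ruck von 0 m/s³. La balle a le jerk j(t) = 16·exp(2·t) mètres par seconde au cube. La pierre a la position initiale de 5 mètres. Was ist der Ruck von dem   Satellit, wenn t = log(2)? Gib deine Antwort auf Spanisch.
Tenemos la sacudida j(t) = 8·exp(t). Sustituyendo t = log(2): j(log(2)) = 16.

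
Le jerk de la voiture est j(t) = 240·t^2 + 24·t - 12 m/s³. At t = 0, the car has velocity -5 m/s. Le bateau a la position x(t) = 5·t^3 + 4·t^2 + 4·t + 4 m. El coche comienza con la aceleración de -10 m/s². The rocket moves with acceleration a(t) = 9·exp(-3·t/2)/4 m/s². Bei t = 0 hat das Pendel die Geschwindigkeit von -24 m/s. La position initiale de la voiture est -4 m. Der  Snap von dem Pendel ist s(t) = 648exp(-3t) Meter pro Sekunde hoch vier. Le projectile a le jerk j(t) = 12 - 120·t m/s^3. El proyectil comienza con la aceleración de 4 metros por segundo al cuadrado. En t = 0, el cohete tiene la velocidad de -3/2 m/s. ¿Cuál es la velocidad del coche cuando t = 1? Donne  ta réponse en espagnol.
Necesitamos integrar nuestra ecuación de la sacudida j(t) = 240·t^2 + 24·t - 12 2 veces. Tomando ∫j(t)dt y aplicando a(0) = -10, encontramos a(t) = 80·t^3 + 12·t^2 - 12·t - 10. Integrando la aceleración y usando la condición inicial v(0) = -5, obtenemos v(t) = 20·t^4 + 4·t^3 - 6·t^2 - 10·t - 5. De la ecuación de la velocidad v(t) = 20·t^4 + 4·t^3 - 6·t^2 - 10·t - 5, sustituimos t = 1 para obtener v = 3.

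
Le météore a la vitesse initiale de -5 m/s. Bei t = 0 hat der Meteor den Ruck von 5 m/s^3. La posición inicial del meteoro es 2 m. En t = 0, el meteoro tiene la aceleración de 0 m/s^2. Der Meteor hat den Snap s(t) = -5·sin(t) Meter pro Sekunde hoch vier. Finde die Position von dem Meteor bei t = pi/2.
Wir müssen die Stammfunktion unserer Gleichung für den Snap s(t) = -5·sin(t) 4-mal finden. Das Integral von dem Snap, mit j(0) = 5, ergibt den Ruck: j(t) = 5·cos(t). Das Integral von dem Ruck ist die Beschleunigung. Mit a(0) = 0 erhalten wir a(t) = 5·sin(t). Durch Integration von der Beschleunigung und Verwendung der Anfangsbedingung v(0) = -5, erhalten wir v(t) = -5·cos(t). Mit ∫v(t)dt und Anwendung von x(0) = 2, finden wir x(t) = 2 - 5·sin(t). Wir haben die Position x(t) = 2 - 5·sin(t). Durch Einsetzen von t = pi/2: x(pi/2) = -3.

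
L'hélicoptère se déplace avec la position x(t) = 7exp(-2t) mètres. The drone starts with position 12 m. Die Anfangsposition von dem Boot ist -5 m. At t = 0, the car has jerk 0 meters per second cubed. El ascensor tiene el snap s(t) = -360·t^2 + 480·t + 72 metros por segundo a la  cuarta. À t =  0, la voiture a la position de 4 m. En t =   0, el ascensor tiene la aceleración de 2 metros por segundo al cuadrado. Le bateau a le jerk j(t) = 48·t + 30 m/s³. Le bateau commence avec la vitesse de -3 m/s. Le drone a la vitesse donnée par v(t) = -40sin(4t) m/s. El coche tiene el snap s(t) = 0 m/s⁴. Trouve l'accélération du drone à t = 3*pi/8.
Pour résoudre ceci, nous devons prendre 1 dérivée de notre équation de la vitesse v(t) = -40·sin(4·t). En dérivant la vitesse, nous obtenons l'accélération: a(t) = -160·cos(4·t). De l'équation de l'accélération a(t) = -160·cos(4·t), nous substituons t = 3*pi/8 pour obtenir a = 0.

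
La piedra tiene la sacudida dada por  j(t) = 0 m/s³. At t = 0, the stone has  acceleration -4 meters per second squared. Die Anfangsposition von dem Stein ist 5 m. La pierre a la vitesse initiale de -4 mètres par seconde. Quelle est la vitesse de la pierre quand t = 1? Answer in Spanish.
Debemos encontrar la antiderivada de nuestra ecuación de la sacudida j(t) = 0 2 veces. Integrando la sacudida y usando la condición inicial a(0) = -4, obtenemos a(t) = -4. La integral de la aceleración es la velocidad. Usando v(0) = -4, obtenemos v(t) = -4·t - 4. Tenemos la velocidad v(t) = -4·t - 4. Sustituyendo t = 1: v(1) = -8.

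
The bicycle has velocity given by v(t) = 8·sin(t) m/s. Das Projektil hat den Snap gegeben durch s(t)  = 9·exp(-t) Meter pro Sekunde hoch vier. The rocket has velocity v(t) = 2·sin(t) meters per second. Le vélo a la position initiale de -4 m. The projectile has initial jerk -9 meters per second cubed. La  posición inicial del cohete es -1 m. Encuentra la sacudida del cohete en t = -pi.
Partiendo de la velocidad v(t) = 2·sin(t), tomamos 2 derivadas. La derivada de la velocidad da la aceleración: a(t) = 2·cos(t). Tomando d/dt de a(t), encontramos j(t) = -2·sin(t). De la ecuación de la sacudida j(t) = -2·sin(t), sustituimos t = -pi para obtener j = 0.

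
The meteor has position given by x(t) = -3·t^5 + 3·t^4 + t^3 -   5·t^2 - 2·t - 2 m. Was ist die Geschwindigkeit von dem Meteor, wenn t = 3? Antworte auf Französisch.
En partant de la position x(t) = -3·t^5 + 3·t^4 + t^3 - 5·t^2 - 2·t - 2, nous prenons 1 dérivée. En prenant d/dt de x(t), nous trouvons v(t) = -15·t^4 + 12·t^3 + 3·t^2 - 10·t - 2. En utilisant v(t) = -15·t^4 + 12·t^3 + 3·t^2 - 10·t - 2 et en substituant t = 3, nous trouvons v = -896.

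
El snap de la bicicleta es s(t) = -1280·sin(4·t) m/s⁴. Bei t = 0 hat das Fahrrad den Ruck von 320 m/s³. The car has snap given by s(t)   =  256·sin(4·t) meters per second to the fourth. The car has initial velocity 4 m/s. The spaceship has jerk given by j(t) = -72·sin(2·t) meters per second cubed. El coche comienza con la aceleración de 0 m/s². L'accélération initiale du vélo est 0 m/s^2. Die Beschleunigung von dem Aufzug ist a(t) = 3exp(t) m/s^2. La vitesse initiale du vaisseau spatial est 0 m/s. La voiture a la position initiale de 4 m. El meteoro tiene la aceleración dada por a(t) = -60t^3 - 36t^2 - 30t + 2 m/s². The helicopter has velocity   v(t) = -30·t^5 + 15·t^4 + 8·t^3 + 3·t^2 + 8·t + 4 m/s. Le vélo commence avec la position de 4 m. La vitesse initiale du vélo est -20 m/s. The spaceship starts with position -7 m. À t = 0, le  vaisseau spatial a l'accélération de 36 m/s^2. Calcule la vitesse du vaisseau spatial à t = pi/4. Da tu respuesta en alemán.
Ausgehend von dem Ruck j(t) = -72·sin(2·t), nehmen wir 2 Integrale. Mit ∫j(t)dt und Anwendung von a(0) = 36, finden wir a(t) = 36·cos(2·t). Mit ∫a(t)dt und Anwendung von v(0) = 0, finden wir v(t) = 18·sin(2·t). Aus der Gleichung für die Geschwindigkeit v(t) = 18·sin(2·t), setzen wir t = pi/4 ein und erhalten v = 18.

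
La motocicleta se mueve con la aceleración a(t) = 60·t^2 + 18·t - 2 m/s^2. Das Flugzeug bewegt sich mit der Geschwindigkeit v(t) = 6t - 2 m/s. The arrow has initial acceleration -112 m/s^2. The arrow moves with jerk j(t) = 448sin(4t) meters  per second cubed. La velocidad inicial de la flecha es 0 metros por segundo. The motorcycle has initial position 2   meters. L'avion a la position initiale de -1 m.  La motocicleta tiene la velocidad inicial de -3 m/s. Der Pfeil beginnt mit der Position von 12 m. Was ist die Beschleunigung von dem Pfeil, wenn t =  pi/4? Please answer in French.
Nous devons intégrer notre équation du jerk j(t) = 448·sin(4·t) 1 fois. En intégrant le jerk et en utilisant la condition initiale a(0) = -112, nous obtenons a(t) = -112·cos(4·t). En utilisant a(t) = -112·cos(4·t) et en substituant t = pi/4, nous trouvons a = 112.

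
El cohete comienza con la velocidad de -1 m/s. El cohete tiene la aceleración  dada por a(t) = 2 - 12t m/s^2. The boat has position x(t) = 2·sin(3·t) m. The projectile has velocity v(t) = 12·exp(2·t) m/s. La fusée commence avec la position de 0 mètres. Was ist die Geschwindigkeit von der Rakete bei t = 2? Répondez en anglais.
To find the answer, we compute 1 integral of a(t) = 2 - 12·t. The integral of acceleration, with v(0) = -1, gives velocity: v(t) = -6·t^2 + 2·t - 1. We have velocity v(t) = -6·t^2 + 2·t - 1. Substituting t = 2: v(2) = -21.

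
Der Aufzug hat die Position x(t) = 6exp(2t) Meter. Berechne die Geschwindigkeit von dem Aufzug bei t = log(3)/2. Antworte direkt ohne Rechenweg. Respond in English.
At t = log(3)/2, v = 36.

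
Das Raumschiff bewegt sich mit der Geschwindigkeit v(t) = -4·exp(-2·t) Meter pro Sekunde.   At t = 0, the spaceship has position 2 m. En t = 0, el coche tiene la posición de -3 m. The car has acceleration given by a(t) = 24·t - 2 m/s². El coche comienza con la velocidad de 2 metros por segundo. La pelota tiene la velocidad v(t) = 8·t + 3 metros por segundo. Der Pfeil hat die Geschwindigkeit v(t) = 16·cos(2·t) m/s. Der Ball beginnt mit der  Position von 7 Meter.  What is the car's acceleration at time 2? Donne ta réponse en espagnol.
De la ecuación de la aceleración a(t) = 24·t - 2, sustituimos t = 2 para obtener a = 46.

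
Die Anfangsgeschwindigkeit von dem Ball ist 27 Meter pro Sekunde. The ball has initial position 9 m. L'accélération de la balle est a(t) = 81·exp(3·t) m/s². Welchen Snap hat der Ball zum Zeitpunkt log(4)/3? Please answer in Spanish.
Debemos derivar nuestra ecuación de la aceleración a(t) = 81·exp(3·t) 2 veces. Tomando d/dt de a(t), encontramos j(t) = 243·exp(3·t). La derivada de la sacudida da el snap: s(t) = 729·exp(3·t). Tenemos el snap s(t) = 729·exp(3·t). Sustituyendo t = log(4)/3: s(log(4)/3) = 2916.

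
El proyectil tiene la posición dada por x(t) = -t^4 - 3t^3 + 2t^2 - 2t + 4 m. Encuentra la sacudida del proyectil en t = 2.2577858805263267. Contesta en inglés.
To solve this, we need to take 3 derivatives of our position equation x(t) = -t^4 - 3·t^3 + 2·t^2 - 2·t + 4. Taking d/dt of x(t), we find v(t) = -4·t^3 - 9·t^2 + 4·t - 2. The derivative of velocity gives acceleration: a(t) = -12·t^2 - 18·t + 4. The derivative of acceleration gives jerk: j(t) = -24·t - 18. From the given jerk equation j(t) = -24·t - 18, we substitute t = 2.2577858805263267 to get j = -72.1868611326318.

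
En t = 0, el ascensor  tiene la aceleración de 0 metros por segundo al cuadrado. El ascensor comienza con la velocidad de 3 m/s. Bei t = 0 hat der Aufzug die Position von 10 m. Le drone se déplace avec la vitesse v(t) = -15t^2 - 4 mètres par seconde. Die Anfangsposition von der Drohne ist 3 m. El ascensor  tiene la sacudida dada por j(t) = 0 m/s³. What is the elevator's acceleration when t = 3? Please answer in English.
To find the answer, we compute 1 antiderivative of j(t) = 0. The antiderivative of jerk is acceleration. Using a(0) = 0, we get a(t) = 0. From the given acceleration equation a(t) = 0, we substitute t = 3 to get a = 0.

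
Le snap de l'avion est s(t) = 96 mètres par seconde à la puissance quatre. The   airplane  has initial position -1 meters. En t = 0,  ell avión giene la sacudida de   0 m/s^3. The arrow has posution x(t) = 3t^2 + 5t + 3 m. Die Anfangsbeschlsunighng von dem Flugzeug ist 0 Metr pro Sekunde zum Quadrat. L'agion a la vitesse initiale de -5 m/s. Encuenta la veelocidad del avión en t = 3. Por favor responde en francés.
Pour résoudre ceci, nous devons prendre 3 intégrales de notre équation du snap s(t) = 96. En prenant ∫s(t)dt et en appliquant j(0) = 0, nous trouvons j(t) = 96·t. La primitive du jerk est l'accélération. En utilisant a(0) = 0, nous obtenons a(t) = 48·t^2. La primitive de l'accélération est la vitesse. En utilisant v(0) = -5, nous obtenons v(t) = 16·t^3 - 5. En utilisant v(t) = 16·t^3 - 5 et en substituant t = 3, nous trouvons v = 427.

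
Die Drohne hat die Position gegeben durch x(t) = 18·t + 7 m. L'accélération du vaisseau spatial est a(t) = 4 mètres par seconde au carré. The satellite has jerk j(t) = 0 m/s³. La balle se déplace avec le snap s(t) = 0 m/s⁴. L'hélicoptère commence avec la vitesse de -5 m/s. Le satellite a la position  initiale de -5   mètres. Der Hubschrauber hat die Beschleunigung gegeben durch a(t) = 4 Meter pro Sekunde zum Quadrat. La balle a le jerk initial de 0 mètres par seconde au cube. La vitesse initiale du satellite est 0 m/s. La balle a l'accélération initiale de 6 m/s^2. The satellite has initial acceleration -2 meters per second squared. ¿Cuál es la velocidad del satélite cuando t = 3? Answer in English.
To find the answer, we compute 2 integrals of j(t) = 0. The integral of jerk is acceleration. Using a(0) = -2, we get a(t) = -2. The antiderivative of acceleration is velocity. Using v(0) = 0, we get v(t) = -2·t. Using v(t) = -2·t and substituting t = 3, we find v = -6.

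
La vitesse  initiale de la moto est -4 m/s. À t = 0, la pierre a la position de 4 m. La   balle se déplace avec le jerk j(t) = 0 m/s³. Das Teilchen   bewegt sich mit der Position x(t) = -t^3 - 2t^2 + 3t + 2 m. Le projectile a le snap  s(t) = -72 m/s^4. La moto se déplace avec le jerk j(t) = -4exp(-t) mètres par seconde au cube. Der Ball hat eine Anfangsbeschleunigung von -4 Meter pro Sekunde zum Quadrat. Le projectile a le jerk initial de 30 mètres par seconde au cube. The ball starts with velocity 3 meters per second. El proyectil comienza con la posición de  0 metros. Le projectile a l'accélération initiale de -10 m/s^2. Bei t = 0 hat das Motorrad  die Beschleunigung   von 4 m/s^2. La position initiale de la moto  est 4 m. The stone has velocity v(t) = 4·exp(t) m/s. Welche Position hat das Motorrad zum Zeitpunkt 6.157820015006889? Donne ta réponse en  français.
Pour résoudre ceci, nous devons prendre 3 primitives de notre équation du jerk j(t) = -4·exp(-t). La primitive du jerk est l'accélération. En utilisant a(0) = 4, nous obtenons a(t) = 4·exp(-t). La primitive de l'accélération est la vitesse. En utilisant v(0) = -4, nous obtenons v(t) = -4·exp(-t). L'intégrale de la vitesse est la position. En utilisant x(0) = 4, nous obtenons x(t) = 4·exp(-t). En utilisant x(t) = 4·exp(-t) et en substituant t = 6.157820015006889, nous trouvons x = 0.00846745189953206.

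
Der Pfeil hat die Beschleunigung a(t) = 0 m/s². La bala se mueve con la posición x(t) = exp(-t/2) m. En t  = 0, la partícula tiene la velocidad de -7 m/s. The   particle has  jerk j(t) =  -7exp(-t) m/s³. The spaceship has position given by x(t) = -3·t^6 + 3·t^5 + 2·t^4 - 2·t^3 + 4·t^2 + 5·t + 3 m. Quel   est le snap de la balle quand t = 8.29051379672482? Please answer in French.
Pour résoudre ceci, nous devons prendre 4 dérivées de notre équation de la position x(t) = exp(-t/2). En dérivant la position, nous obtenons la vitesse: v(t) = -exp(-t/2)/2. La dérivée de la vitesse donne l'accélération: a(t) = exp(-t/2)/4. En dérivant l'accélération, nous obtenons le jerk: j(t) = -exp(-t/2)/8. En prenant d/dt de j(t), nous trouvons s(t) = exp(-t/2)/16. En utilisant s(t) = exp(-t/2)/16 et en substituant t = 8.29051379672482, nous trouvons s = 0.000989960395083330.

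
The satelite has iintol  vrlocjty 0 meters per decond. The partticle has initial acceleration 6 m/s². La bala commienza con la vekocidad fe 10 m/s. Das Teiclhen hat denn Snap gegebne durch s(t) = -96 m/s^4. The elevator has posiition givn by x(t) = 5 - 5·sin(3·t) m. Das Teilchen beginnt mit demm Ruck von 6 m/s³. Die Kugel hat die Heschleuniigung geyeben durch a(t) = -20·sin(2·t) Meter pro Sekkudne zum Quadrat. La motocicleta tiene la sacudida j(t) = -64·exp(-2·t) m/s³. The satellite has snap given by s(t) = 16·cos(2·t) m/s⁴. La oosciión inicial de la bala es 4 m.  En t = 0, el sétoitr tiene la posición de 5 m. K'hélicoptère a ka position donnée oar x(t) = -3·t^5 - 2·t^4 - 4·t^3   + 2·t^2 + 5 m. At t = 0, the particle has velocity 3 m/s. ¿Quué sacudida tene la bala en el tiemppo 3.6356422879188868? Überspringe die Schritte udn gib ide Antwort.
La sacudida en t = 3.6356422879188868 es j = -22.0111171702954.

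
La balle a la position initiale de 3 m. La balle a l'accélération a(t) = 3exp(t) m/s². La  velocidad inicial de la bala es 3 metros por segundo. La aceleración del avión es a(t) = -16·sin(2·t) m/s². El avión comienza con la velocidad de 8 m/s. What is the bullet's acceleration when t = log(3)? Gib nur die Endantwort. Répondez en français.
L'accélération à t = log(3) est a = 9.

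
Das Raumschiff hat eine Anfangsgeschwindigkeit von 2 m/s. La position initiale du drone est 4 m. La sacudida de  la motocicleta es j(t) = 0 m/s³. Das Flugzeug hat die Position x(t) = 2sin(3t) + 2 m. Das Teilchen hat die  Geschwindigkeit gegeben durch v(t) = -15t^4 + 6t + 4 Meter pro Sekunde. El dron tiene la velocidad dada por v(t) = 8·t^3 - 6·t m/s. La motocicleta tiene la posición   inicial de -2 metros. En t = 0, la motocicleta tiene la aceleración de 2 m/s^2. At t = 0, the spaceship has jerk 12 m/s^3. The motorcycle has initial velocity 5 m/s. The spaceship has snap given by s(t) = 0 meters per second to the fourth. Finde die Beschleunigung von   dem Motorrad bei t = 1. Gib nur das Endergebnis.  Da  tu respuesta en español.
a(1) = 2.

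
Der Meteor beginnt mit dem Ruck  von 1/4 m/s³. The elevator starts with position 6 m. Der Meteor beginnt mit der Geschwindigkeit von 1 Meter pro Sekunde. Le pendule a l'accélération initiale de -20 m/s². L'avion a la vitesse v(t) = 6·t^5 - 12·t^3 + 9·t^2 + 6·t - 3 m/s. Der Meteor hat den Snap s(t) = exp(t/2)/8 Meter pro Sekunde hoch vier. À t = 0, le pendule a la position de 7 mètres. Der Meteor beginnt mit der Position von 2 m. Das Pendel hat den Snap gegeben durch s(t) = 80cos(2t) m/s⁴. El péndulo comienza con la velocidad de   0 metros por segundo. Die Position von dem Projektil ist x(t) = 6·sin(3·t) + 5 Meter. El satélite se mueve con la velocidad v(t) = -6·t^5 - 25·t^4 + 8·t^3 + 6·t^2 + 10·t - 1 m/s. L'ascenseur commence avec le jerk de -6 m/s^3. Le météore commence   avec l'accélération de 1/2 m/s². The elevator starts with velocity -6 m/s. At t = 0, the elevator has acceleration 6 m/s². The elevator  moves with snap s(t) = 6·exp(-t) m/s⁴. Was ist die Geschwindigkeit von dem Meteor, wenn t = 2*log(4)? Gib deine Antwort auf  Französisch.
Pour résoudre ceci, nous devons prendre 3 primitives de notre équation du snap s(t) = exp(t/2)/8. L'intégrale du snap, avec j(0) = 1/4, donne le jerk: j(t) = exp(t/2)/4. En prenant ∫j(t)dt et en appliquant a(0) = 1/2, nous trouvons a(t) = exp(t/2)/2. L'intégrale de l'accélération, avec v(0) = 1, donne la vitesse: v(t) = exp(t/2). De l'équation de la vitesse v(t) = exp(t/2), nous substituons t = 2*log(4) pour obtenir v = 4.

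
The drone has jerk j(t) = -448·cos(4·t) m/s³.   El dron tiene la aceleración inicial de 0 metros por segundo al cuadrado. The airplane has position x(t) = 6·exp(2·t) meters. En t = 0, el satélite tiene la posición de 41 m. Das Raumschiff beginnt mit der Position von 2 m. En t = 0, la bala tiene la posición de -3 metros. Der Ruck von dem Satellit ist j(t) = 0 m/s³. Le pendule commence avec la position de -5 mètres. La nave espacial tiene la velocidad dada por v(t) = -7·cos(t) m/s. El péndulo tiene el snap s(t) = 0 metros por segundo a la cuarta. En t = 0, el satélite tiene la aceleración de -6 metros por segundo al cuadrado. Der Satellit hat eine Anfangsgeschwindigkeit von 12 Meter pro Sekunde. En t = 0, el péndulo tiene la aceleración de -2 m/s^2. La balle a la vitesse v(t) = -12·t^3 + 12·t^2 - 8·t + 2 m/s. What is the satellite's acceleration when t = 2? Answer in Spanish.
Partiendo de la sacudida j(t) = 0, tomamos 1 antiderivada. Tomando ∫j(t)dt y aplicando a(0) = -6, encontramos a(t) = -6. Tenemos la aceleración a(t) = -6. Sustituyendo t = 2: a(2) = -6.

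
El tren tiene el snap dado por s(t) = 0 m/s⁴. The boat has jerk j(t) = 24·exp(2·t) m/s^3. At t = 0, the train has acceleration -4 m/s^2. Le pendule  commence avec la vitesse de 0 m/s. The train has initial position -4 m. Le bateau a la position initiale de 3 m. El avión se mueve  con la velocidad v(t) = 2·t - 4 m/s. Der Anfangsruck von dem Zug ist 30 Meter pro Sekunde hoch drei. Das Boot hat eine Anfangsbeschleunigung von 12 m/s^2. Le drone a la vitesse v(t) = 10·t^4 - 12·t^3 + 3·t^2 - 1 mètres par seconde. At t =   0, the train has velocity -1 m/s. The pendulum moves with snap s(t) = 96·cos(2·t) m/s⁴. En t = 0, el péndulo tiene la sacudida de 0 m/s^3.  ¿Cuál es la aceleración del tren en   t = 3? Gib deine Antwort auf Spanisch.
Debemos encontrar la antiderivada de nuestra ecuación del snap s(t) = 0 2 veces. Integrando el snap y usando la condición inicial j(0) = 30, obtenemos j(t) = 30. Integrando la sacudida y usando la condición inicial a(0) = -4, obtenemos a(t) = 30·t - 4. De la ecuación de la aceleración a(t) = 30·t - 4, sustituimos t = 3 para obtener a = 86.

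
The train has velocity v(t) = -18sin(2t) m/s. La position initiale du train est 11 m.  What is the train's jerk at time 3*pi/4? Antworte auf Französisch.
Pour résoudre ceci, nous devons prendre 2 dérivées de notre équation de la vitesse v(t) = -18·sin(2·t). En dérivant la vitesse, nous obtenons l'accélération: a(t) = -36·cos(2·t). La dérivée de l'accélération donne le jerk: j(t) = 72·sin(2·t). De l'équation du jerk j(t) = 72·sin(2·t), nous substituons t = 3*pi/4 pour obtenir j = -72.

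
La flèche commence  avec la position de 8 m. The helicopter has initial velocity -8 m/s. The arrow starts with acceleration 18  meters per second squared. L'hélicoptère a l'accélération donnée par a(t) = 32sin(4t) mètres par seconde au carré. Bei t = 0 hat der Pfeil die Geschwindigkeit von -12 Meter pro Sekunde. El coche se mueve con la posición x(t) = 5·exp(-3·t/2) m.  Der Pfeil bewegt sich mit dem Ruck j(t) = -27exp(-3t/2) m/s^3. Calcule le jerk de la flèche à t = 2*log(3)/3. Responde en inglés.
From the given jerk equation j(t) = -27·exp(-3·t/2), we substitute t = 2*log(3)/3 to get j = -9.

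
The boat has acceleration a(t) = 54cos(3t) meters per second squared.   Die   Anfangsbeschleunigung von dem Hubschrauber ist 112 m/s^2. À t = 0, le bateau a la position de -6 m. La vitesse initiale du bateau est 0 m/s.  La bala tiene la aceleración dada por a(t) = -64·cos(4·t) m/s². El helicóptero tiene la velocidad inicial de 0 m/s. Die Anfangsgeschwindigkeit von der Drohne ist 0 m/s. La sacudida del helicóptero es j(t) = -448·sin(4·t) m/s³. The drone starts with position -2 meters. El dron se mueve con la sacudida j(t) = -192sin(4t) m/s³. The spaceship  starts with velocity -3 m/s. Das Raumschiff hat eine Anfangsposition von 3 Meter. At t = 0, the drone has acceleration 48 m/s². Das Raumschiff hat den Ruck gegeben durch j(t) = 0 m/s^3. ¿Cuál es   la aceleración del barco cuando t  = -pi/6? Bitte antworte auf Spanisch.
De la ecuación de la aceleración a(t) = 54·cos(3·t), sustituimos t = -pi/6 para obtener a = 0.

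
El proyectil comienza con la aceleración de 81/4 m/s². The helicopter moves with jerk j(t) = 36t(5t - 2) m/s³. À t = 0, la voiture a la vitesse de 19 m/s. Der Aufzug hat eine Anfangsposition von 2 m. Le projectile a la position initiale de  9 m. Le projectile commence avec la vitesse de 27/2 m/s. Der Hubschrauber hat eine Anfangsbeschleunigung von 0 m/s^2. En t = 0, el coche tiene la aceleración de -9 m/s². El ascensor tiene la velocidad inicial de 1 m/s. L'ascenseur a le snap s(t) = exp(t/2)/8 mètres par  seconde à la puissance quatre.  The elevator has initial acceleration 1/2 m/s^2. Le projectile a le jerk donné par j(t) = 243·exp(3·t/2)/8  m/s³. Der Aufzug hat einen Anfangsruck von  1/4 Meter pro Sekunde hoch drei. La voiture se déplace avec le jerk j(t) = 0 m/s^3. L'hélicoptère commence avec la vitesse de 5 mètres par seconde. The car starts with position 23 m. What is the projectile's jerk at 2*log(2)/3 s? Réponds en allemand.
Aus der Gleichung für den Ruck j(t) = 243·exp(3·t/2)/8, setzen wir t = 2*log(2)/3 ein und erhalten j = 243/4.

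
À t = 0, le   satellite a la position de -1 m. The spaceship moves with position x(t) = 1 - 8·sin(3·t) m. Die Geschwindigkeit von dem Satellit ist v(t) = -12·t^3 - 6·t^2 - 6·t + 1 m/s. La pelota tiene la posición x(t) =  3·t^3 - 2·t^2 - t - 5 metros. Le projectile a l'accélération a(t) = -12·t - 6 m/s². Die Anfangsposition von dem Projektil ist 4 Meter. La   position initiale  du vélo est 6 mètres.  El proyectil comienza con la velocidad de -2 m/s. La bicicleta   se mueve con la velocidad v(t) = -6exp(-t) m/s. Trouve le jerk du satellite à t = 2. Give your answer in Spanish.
Debemos derivar nuestra ecuación de la velocidad v(t) = -12·t^3 - 6·t^2 - 6·t + 1 2 veces. Tomando d/dt de v(t), encontramos a(t) = -36·t^2 - 12·t - 6. La derivada de la aceleración da la sacudida: j(t) = -72·t - 12. De la ecuación de la sacudida j(t) = -72·t - 12, sustituimos t = 2 para obtener j = -156.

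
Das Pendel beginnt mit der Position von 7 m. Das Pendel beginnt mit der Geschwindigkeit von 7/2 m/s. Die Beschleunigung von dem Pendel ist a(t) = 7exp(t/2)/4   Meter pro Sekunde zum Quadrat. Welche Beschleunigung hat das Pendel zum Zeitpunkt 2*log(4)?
Wir haben die Beschleunigung a(t) = 7·exp(t/2)/4. Durch Einsetzen von t = 2*log(4): a(2*log(4)) = 7.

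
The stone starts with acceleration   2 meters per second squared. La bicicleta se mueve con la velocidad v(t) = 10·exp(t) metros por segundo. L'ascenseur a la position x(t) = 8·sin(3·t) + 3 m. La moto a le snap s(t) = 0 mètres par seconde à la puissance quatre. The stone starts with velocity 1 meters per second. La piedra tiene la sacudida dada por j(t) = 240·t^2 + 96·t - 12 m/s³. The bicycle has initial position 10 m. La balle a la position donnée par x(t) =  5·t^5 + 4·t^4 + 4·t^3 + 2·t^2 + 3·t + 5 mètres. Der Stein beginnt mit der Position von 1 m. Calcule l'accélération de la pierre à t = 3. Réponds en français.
Nous devons trouver la primitive de notre équation du jerk j(t) = 240·t^2 + 96·t - 12 1 fois. En prenant ∫j(t)dt et en appliquant a(0) = 2, nous trouvons a(t) = 80·t^3 + 48·t^2 - 12·t + 2. En utilisant a(t) = 80·t^3 + 48·t^2 - 12·t + 2 et en substituant t = 3, nous trouvons a = 2558.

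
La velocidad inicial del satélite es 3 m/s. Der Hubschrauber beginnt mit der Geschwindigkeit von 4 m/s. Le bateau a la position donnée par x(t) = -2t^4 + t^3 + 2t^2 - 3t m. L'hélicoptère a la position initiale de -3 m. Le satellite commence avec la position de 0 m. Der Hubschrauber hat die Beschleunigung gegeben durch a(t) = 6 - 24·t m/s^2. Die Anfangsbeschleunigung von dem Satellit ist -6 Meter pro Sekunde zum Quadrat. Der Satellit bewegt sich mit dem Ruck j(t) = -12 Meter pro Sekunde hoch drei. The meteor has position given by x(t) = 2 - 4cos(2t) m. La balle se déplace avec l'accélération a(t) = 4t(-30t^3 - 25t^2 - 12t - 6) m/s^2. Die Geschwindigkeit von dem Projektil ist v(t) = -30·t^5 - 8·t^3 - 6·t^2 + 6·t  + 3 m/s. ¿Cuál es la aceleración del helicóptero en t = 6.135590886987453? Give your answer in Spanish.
Usando a(t) = 6 - 24·t y sustituyendo t = 6.135590886987453, encontramos a = -141.254181287699.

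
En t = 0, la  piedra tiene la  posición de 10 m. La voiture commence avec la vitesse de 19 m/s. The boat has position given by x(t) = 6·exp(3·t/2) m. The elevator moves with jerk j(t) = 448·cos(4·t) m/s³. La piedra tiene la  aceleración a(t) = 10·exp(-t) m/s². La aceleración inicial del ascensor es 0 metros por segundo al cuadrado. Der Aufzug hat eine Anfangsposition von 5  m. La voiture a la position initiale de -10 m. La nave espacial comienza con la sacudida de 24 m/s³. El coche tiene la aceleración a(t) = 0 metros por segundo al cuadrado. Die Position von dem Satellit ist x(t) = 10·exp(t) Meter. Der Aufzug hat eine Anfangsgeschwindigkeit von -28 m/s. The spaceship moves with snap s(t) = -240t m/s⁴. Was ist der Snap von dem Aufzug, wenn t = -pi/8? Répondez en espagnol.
Debemos derivar nuestra ecuación de la sacudida j(t) = 448·cos(4·t) 1 vez. Tomando d/dt de j(t), encontramos s(t) = -1792·sin(4·t). Usando s(t) = -1792·sin(4·t) y sustituyendo t = -pi/8, encontramos s = 1792.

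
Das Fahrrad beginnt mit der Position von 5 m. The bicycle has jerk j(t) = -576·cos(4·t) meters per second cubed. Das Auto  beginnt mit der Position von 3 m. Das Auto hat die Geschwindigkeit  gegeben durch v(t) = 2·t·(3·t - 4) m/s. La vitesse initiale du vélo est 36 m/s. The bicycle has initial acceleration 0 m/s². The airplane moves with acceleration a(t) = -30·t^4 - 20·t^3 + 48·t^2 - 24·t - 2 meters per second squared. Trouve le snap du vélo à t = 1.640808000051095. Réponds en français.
Pour résoudre ceci, nous devons prendre 1 dérivée de notre équation du jerk j(t) = -576·cos(4·t). En dérivant le jerk, nous obtenons le snap: s(t) = 2304·sin(4·t). Nous avons le snap s(t) = 2304·sin(4·t). En substituant t = 1.640808000051095: s(1.640808000051095) = 636.826804642358.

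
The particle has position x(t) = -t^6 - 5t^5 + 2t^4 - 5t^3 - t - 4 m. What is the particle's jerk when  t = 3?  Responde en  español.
Partiendo de la posición x(t) = -t^6 - 5·t^5 + 2·t^4 - 5·t^3 - t - 4, tomamos 3 derivadas. Derivando la posición, obtenemos la velocidad: v(t) = -6·t^5 - 25·t^4 + 8·t^3 - 15·t^2 - 1. Tomando d/dt de v(t), encontramos a(t) = -30·t^4 - 100·t^3 + 24·t^2 - 30·t. Tomando d/dt de a(t), encontramos j(t) = -120·t^3 - 300·t^2 + 48·t - 30. Usando j(t) = -120·t^3 - 300·t^2 + 48·t - 30 y sustituyendo t = 3, encontramos j = -5826.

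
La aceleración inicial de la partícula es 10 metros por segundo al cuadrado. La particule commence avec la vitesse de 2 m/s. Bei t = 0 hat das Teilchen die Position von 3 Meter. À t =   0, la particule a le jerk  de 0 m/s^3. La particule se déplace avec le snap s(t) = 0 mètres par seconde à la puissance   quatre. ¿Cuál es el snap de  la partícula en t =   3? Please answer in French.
De l'équation du snap s(t) = 0, nous substituons t = 3 pour obtenir s = 0.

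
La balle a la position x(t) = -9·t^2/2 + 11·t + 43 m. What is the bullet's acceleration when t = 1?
To solve this, we need to take 2 derivatives of our position equation x(t) = -9·t^2/2 + 11·t + 43. The derivative of position gives velocity: v(t) = 11 - 9·t. The derivative of velocity gives acceleration: a(t) = -9. We have acceleration a(t) = -9. Substituting t = 1: a(1) = -9.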